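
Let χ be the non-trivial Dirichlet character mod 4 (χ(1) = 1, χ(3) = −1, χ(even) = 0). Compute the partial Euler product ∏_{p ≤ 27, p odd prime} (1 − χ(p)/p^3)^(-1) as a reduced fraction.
∏ = 177358697820836675/183046656872153088

The odd primes p ≤ 27 are [3, 5, 7, 11, 13, 17, 19, 23]. For each, χ(p) = 1 if p ≡ 1 mod 4, χ(p) = −1 if p ≡ 3 mod 4. Taking (1 − χ(p)/p^3)^(-1) = p^3/(p^3 − χ(p)): (1 − (-1)/3^3)^(-1) · (1 − (1)/5^3)^(-1) · (1 − (-1)/7^3)^(-1) · (1 − (-1)/11^3)^(-1) · (1 − (1)/13^3)^(-1) · (1 − (1)/17^3)^(-1) · (1 − (-1)/19^3)^(-1) · (1 − (-1)/23^3)^(-1) = 177358697820836675/183046656872153088.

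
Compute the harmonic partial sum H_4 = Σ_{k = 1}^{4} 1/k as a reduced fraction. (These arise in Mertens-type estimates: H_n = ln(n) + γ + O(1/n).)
H_4 = 25/12

Direct summation: H_4 = 1 + 1/2 + ... + 1/4. The least common denominator is lcm(1, ..., 4) = 12; over this denominator the numerator is 12 + 6 + 4 + 3 = 25, so H_4 = 25/12 (already in lowest terms) ≈ 2.08333. (The PNT-adjacent estimate ln(4) + γ ≈ 1.96351 matches within O(1/n).)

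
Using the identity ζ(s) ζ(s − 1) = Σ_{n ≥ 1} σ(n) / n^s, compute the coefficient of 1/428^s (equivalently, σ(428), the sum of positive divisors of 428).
σ(428) = 756

In the product (Σ m^0/m^s)(Σ k / k^s) = Σ (Σ_{d | n} d) / n^s, the coefficient of 1/n^s is σ(n) = Σ_{d | n} d. For n = 428, divisors are [1, 2, 4, 107, 214, 428]; summing: σ(428) = 756.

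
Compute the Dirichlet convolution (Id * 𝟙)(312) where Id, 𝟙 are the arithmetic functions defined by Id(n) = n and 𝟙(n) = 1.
(Id * 𝟙)(312) = 840

Divisors of 312: [1, 2, 3, 4, 6, 8, 12, 13, 24, 26, 39, 52, 78, 104, 156, 312]. For each d | 312:
  d = 1: Id(1) · 𝟙(312/1) = 1 · 1 = 1
  d = 2: Id(2) · 𝟙(312/2) = 2 · 1 = 2
  d = 3: Id(3) · 𝟙(312/3) = 3 · 1 = 3
  d = 4: Id(4) · 𝟙(312/4) = 4 · 1 = 4
  d = 6: Id(6) · 𝟙(312/6) = 6 · 1 = 6
  d = 8: Id(8) · 𝟙(312/8) = 8 · 1 = 8
  d = 12: Id(12) · 𝟙(312/12) = 12 · 1 = 12
  d = 13: Id(13) · 𝟙(312/13) = 13 · 1 = 13
  d = 24: Id(24) · 𝟙(312/24) = 24 · 1 = 24
  d = 26: Id(26) · 𝟙(312/26) = 26 · 1 = 26
  d = 39: Id(39) · 𝟙(312/39) = 39 · 1 = 39
  d = 52: Id(52) · 𝟙(312/52) = 52 · 1 = 52
  d = 78: Id(78) · 𝟙(312/78) = 78 · 1 = 78
  d = 104: Id(104) · 𝟙(312/104) = 104 · 1 = 104
  d = 156: Id(156) · 𝟙(312/156) = 156 · 1 = 156
  d = 312: Id(312) · 𝟙(312/312) = 312 · 1 = 312
Summing: (Id * 𝟙)(312) = 1 + 2 + 3 + 4 + 6 + 8 + 12 + 13 + 24 + 26 + 39 + 52 + 78 + 104 + 156 + 312 = 840.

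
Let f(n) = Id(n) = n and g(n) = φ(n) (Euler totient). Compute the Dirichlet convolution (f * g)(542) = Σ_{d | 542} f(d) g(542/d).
(Id * φ)(542) = 1623

Divisors of 542: [1, 2, 271, 542]. For each d | 542:
  d = 1: Id(1) · φ(542/1) = 1 · 270 = 270
  d = 2: Id(2) · φ(542/2) = 2 · 270 = 540
  d = 271: Id(271) · φ(542/271) = 271 · 1 = 271
  d = 542: Id(542) · φ(542/542) = 542 · 1 = 542
Summing: (Id * φ)(542) = 270 + 540 + 271 + 542 = 1623.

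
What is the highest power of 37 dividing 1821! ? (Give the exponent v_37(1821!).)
v_37(1821!) = 50

Legendre's formula: v_p(n!) = Σ_{k ≥ 1} ⌊n / p^k⌋. For p = 37, n = 1821, the terms are:
  ⌊1821/37^1⌋ = ⌊1821/37⌋ = 49
  ⌊1821/37^2⌋ = ⌊1821/1369⌋ = 1
(the next term ⌊1821/37^3⌋ = 0, terminating the sum). Summing: v_37(1821!) = 49 + 1 = 50.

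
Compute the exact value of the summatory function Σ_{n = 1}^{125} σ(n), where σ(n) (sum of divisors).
Σ_{n ≤ 125} σ(n) = 12840

Compute σ(n) for each 1 ≤ n ≤ 125: σ(1) = 1, σ(2) = 3, σ(3) = 4, σ(4) = 7, σ(5) = 6, σ(6) = 12, σ(7) = 8, σ(8) = 15, σ(9) = 13, σ(10) = 18, σ(11) = 12, σ(12) = 28, σ(13) = 14, σ(14) = 24, σ(15) = 24, σ(16) = 31, σ(17) = 18, σ(18) = 39, σ(19) = 20, σ(20) = 42, σ(21) = 32, σ(22) = 36, σ(23) = 24, σ(24) = 60, σ(25) = 31, σ(26) = 42, σ(27) = 40, σ(28) = 56, σ(29) = 30, σ(30) = 72, σ(31) = 32, σ(32) = 63, σ(33) = 48, σ(34) = 54, σ(35) = 48, σ(36) = 91, σ(37) = 38, σ(38) = 60, σ(39) = 56, σ(40) = 90, σ(41) = 42, σ(42) = 96, σ(43) = 44, σ(44) = 84, σ(45) = 78, σ(46) = 72, σ(47) = 48, σ(48) = 124, σ(49) = 57, σ(50) = 93, σ(51) = 72, σ(52) = 98, σ(53) = 54, σ(54) = 120, σ(55) = 72, σ(56) = 120, σ(57) = 80, σ(58) = 90, σ(59) = 60, σ(60) = 168, σ(61) = 62, σ(62) = 96, σ(63) = 104, σ(64) = 127, σ(65) = 84, σ(66) = 144, σ(67) = 68, σ(68) = 126, σ(69) = 96, σ(70) = 144, σ(71) = 72, σ(72) = 195, σ(73) = 74, σ(74) = 114, σ(75) = 124, σ(76) = 140, σ(77) = 96, σ(78) = 168, σ(79) = 80, σ(80) = 186, σ(81) = 121, σ(82) = 126, σ(83) = 84, σ(84) = 224, σ(85) = 108, σ(86) = 132, σ(87) = 120, σ(88) = 180, σ(89) = 90, σ(90) = 234, σ(91) = 112, σ(92) = 168, σ(93) = 128, σ(94) = 144, σ(95) = 120, σ(96) = 252, σ(97) = 98, σ(98) = 171, σ(99) = 156, σ(100) = 217, σ(101) = 102, σ(102) = 216, σ(103) = 104, σ(104) = 210, σ(105) = 192, σ(106) = 162, σ(107) = 108, σ(108) = 280, σ(109) = 110, σ(110) = 216, σ(111) = 152, σ(112) = 248, σ(113) = 114, σ(114) = 240, σ(115) = 144, σ(116) = 210, σ(117) = 182, σ(118) = 180, σ(119) = 144, σ(120) = 360, σ(121) = 133, σ(122) = 186, σ(123) = 168, σ(124) = 224, σ(125) = 156. Summing all 125 values: 12840. (Average order: Σ_{n ≤ x} σ(n) ~ (π²/12) x². For x = 125, (π²/12)·125² ≈ 12851.05.)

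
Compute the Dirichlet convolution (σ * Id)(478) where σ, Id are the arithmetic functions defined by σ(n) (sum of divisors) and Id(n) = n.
(σ * Id)(478) = 2395

Divisors of 478: [1, 2, 239, 478]. For each d | 478:
  d = 1: σ(1) · Id(478/1) = 1 · 478 = 478
  d = 2: σ(2) · Id(478/2) = 3 · 239 = 717
  d = 239: σ(239) · Id(478/239) = 240 · 2 = 480
  d = 478: σ(478) · Id(478/478) = 720 · 1 = 720
Summing: (σ * Id)(478) = 478 + 717 + 480 + 720 = 2395.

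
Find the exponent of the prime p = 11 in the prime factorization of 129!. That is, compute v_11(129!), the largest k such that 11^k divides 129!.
v_11(129!) = 12

Legendre's formula: v_p(n!) = Σ_{k ≥ 1} ⌊n / p^k⌋. For p = 11, n = 129, the terms are:
  ⌊129/11^1⌋ = ⌊129/11⌋ = 11
  ⌊129/11^2⌋ = ⌊129/121⌋ = 1
(the next term ⌊129/11^3⌋ = 0, terminating the sum). Summing: v_11(129!) = 11 + 1 = 12.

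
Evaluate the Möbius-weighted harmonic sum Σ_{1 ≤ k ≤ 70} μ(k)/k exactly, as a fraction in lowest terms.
Σ μ(k)/k = 336338530534578047569/224523472888007630167974

Values of μ(k) for 1 ≤ k ≤ 70: μ(1) = 1, μ(2) = -1, μ(3) = -1, μ(5) = -1, μ(6) = 1, μ(7) = -1, μ(10) = 1, μ(11) = -1, μ(13) = -1, μ(14) = 1, μ(15) = 1, μ(17) = -1, μ(19) = -1, μ(21) = 1, μ(22) = 1, μ(23) = -1, μ(26) = 1, μ(29) = -1, μ(30) = -1, μ(31) = -1, μ(33) = 1, μ(34) = 1, μ(35) = 1, μ(37) = -1, μ(38) = 1, μ(39) = 1, μ(41) = -1, μ(42) = -1, μ(43) = -1, μ(46) = 1, μ(47) = -1, μ(51) = 1, μ(53) = -1, μ(55) = 1, μ(57) = 1, μ(58) = 1, μ(59) = -1, μ(61) = -1, μ(62) = 1, μ(65) = 1, μ(66) = -1, μ(67) = -1, μ(69) = 1, μ(70) = -1, with μ = 0 on non-squarefree integers. Summing μ(k)/k for k where μ(k) ≠ 0 gives 336338530534578047569/224523472888007630167974 ≈ 0.0015. (PNT ⟺ this sum → 0 as n → ∞.)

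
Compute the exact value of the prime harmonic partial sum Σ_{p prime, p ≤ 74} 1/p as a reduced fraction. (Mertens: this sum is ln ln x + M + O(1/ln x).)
Σ 1/p = 71544353681891529224514036059/40729680599249024150621323470

π(74) = 21, so the primes ≤ 74 are [2, 3, 5, 7, 11, 13, 17, 19, 23, 29, 31, 37, 41, 43, 47, 53, 59, 61, 67, 71, 73]. Summing 1/p over these primes: 71544353681891529224514036059/40729680599249024150621323470 ≈ 1.7566. Mertens estimate ln ln(74) + 0.2615 ≈ 1.7211.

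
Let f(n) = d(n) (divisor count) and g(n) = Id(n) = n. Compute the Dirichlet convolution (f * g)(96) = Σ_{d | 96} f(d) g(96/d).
(d * Id)(96) = 600

Divisors of 96: [1, 2, 3, 4, 6, 8, 12, 16, 24, 32, 48, 96]. For each d | 96:
  d = 1: d(1) · Id(96/1) = 1 · 96 = 96
  d = 2: d(2) · Id(96/2) = 2 · 48 = 96
  d = 3: d(3) · Id(96/3) = 2 · 32 = 64
  d = 4: d(4) · Id(96/4) = 3 · 24 = 72
  d = 6: d(6) · Id(96/6) = 4 · 16 = 64
  d = 8: d(8) · Id(96/8) = 4 · 12 = 48
  d = 12: d(12) · Id(96/12) = 6 · 8 = 48
  d = 16: d(16) · Id(96/16) = 5 · 6 = 30
  d = 24: d(24) · Id(96/24) = 8 · 4 = 32
  d = 32: d(32) · Id(96/32) = 6 · 3 = 18
  d = 48: d(48) · Id(96/48) = 10 · 2 = 20
  d = 96: d(96) · Id(96/96) = 12 · 1 = 12
Summing: (d * Id)(96) = 96 + 96 + 64 + 72 + 64 + 48 + 48 + 30 + 32 + 18 + 20 + 12 = 600.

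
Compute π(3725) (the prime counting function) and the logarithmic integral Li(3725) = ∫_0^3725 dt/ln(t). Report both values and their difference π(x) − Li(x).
π(3725) = 519;  Li(3725) ≈ 532.07;  π(x) − Li(x) ≈ -13.07.

Direct count of primes ≤ 3725 gives π(3725) = 519. Numerical evaluation of the logarithmic integral gives Li(3725) ≈ 532.07. The difference π(x) − Li(x) ≈ -13.07 is typically negative for small/moderate x (Li(x) overestimates), though Littlewood's theorem shows this sign changes infinitely often.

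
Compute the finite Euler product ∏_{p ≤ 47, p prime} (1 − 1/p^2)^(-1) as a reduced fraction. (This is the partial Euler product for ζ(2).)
∏ = 162139622078364740433577733/98952027459385036898304000

The primes p ≤ 47 are [2, 3, 5, 7, 11, 13, 17, 19, 23, 29, 31, 37, 41, 43, 47]. For each prime, (1 − 1/p^2)^(-1) = p^2 / (p^2 − 1). The product is (1 − 1/2^2)^(-1), (1 − 1/3^2)^(-1), (1 − 1/5^2)^(-1), (1 − 1/7^2)^(-1), (1 − 1/11^2)^(-1), (1 − 1/13^2)^(-1), (1 − 1/17^2)^(-1), (1 − 1/19^2)^(-1), (1 − 1/23^2)^(-1), (1 − 1/29^2)^(-1), (1 − 1/31^2)^(-1), (1 − 1/37^2)^(-1), (1 − 1/41^2)^(-1), (1 − 1/43^2)^(-1), (1 − 1/47^2)^(-1) = ∏ p^2 / (p^2 − 1) = 162139622078364740433577733/98952027459385036898304000.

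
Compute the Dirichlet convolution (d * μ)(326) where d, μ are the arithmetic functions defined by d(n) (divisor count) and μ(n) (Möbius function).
(d * μ)(326) = 1

Divisors of 326: [1, 2, 163, 326]. For each d | 326:
  d = 1: d(1) · μ(326/1) = 1 · 1 = 1
  d = 2: d(2) · μ(326/2) = 2 · -1 = -2
  d = 163: d(163) · μ(326/163) = 2 · -1 = -2
  d = 326: d(326) · μ(326/326) = 4 · 1 = 4
Summing: (d * μ)(326) = 1 + -2 + -2 + 4 = 1.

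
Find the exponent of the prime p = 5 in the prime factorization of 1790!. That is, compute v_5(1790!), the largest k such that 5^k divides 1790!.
v_5(1790!) = 445

Legendre's formula: v_p(n!) = Σ_{k ≥ 1} ⌊n / p^k⌋. For p = 5, n = 1790, the terms are:
  ⌊1790/5^1⌋ = ⌊1790/5⌋ = 358
  ⌊1790/5^2⌋ = ⌊1790/25⌋ = 71
  ⌊1790/5^3⌋ = ⌊1790/125⌋ = 14
  ⌊1790/5^4⌋ = ⌊1790/625⌋ = 2
(the next term ⌊1790/5^5⌋ = 0, terminating the sum). Summing: v_5(1790!) = 358 + 71 + 14 + 2 = 445.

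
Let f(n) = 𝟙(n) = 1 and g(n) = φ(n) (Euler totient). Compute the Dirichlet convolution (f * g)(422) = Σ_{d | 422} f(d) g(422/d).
(𝟙 * φ)(422) = 422

Divisors of 422: [1, 2, 211, 422]. For each d | 422:
  d = 1: 𝟙(1) · φ(422/1) = 1 · 210 = 210
  d = 2: 𝟙(2) · φ(422/2) = 1 · 210 = 210
  d = 211: 𝟙(211) · φ(422/211) = 1 · 1 = 1
  d = 422: 𝟙(422) · φ(422/422) = 1 · 1 = 1
Summing: (𝟙 * φ)(422) = 210 + 210 + 1 + 1 = 422.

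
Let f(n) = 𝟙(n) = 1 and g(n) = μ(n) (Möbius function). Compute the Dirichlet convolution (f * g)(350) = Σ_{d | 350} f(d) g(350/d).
(𝟙 * μ)(350) = 0

Divisors of 350: [1, 2, 5, 7, 10, 14, 25, 35, 50, 70, 175, 350]. For each d | 350:
  d = 1: 𝟙(1) · μ(350/1) = 1 · 0 = 0
  d = 2: 𝟙(2) · μ(350/2) = 1 · 0 = 0
  d = 5: 𝟙(5) · μ(350/5) = 1 · -1 = -1
  d = 7: 𝟙(7) · μ(350/7) = 1 · 0 = 0
  d = 10: 𝟙(10) · μ(350/10) = 1 · 1 = 1
  d = 14: 𝟙(14) · μ(350/14) = 1 · 0 = 0
  d = 25: 𝟙(25) · μ(350/25) = 1 · 1 = 1
  d = 35: 𝟙(35) · μ(350/35) = 1 · 1 = 1
  d = 50: 𝟙(50) · μ(350/50) = 1 · -1 = -1
  d = 70: 𝟙(70) · μ(350/70) = 1 · -1 = -1
  d = 175: 𝟙(175) · μ(350/175) = 1 · -1 = -1
  d = 350: 𝟙(350) · μ(350/350) = 1 · 1 = 1
Summing: (𝟙 * μ)(350) = 0 + 0 + -1 + 0 + 1 + 0 + 1 + 1 + -1 + -1 + -1 + 1 = 0.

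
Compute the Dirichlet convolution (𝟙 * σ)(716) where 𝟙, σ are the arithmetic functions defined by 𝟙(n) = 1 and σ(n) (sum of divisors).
(𝟙 * σ)(716) = 1991

Divisors of 716: [1, 2, 4, 179, 358, 716]. For each d | 716:
  d = 1: 𝟙(1) · σ(716/1) = 1 · 1260 = 1260
  d = 2: 𝟙(2) · σ(716/2) = 1 · 540 = 540
  d = 4: 𝟙(4) · σ(716/4) = 1 · 180 = 180
  d = 179: 𝟙(179) · σ(716/179) = 1 · 7 = 7
  d = 358: 𝟙(358) · σ(716/358) = 1 · 3 = 3
  d = 716: 𝟙(716) · σ(716/716) = 1 · 1 = 1
Summing: (𝟙 * σ)(716) = 1260 + 540 + 180 + 7 + 3 + 1 = 1991.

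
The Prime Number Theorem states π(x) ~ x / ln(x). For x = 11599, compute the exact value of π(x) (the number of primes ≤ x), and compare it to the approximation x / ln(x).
π(11599) = 1396;  x/ln(x) ≈ 1239.38;  relative error ≈ 11.22%.

Directly count primes up to 11599: π(11599) = 1396. The PNT approximation gives 11599/ln(11599) ≈ 11599/9.35867 ≈ 1239.38. Relative error (π(x) − x/ln(x)) / π(x) ≈ 11.22%; the approximation is known to undercount slightly (Li(x) is a better estimate).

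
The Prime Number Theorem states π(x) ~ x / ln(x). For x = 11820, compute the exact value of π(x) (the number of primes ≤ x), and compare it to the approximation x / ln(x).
π(11820) = 1416;  x/ln(x) ≈ 1260.46;  relative error ≈ 10.98%.

Directly count primes up to 11820: π(11820) = 1416. The PNT approximation gives 11820/ln(11820) ≈ 11820/9.37755 ≈ 1260.46. Relative error (π(x) − x/ln(x)) / π(x) ≈ 10.98%; the approximation is known to undercount slightly (Li(x) is a better estimate).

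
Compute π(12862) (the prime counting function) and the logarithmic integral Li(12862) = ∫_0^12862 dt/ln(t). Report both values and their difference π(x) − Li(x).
π(12862) = 1532;  Li(12862) ≈ 1552.53;  π(x) − Li(x) ≈ -20.53.

Direct count of primes ≤ 12862 gives π(12862) = 1532. Numerical evaluation of the logarithmic integral gives Li(12862) ≈ 1552.53. The difference π(x) − Li(x) ≈ -20.53 is typically negative for small/moderate x (Li(x) overestimates), though Littlewood's theorem shows this sign changes infinitely often.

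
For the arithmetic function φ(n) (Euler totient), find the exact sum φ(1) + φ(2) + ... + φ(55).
Σ_{n ≤ 55} φ(n) = 940

Compute φ(n) for each 1 ≤ n ≤ 55: φ(1) = 1, φ(2) = 1, φ(3) = 2, φ(4) = 2, φ(5) = 4, φ(6) = 2, φ(7) = 6, φ(8) = 4, φ(9) = 6, φ(10) = 4, φ(11) = 10, φ(12) = 4, φ(13) = 12, φ(14) = 6, φ(15) = 8, φ(16) = 8, φ(17) = 16, φ(18) = 6, φ(19) = 18, φ(20) = 8, φ(21) = 12, φ(22) = 10, φ(23) = 22, φ(24) = 8, φ(25) = 20, φ(26) = 12, φ(27) = 18, φ(28) = 12, φ(29) = 28, φ(30) = 8, φ(31) = 30, φ(32) = 16, φ(33) = 20, φ(34) = 16, φ(35) = 24, φ(36) = 12, φ(37) = 36, φ(38) = 18, φ(39) = 24, φ(40) = 16, φ(41) = 40, φ(42) = 12, φ(43) = 42, φ(44) = 20, φ(45) = 24, φ(46) = 22, φ(47) = 46, φ(48) = 16, φ(49) = 42, φ(50) = 20, φ(51) = 32, φ(52) = 24, φ(53) = 52, φ(54) = 18, φ(55) = 40. Summing all 55 values: 940. (Average order: Σ_{n ≤ x} φ(n) ~ (3/π²) x². For x = 55, (3/π²)·55² ≈ 919.49.)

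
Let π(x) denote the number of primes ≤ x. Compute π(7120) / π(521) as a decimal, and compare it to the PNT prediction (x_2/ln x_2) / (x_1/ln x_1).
π(7120)/π(521) = 911/98 ≈ 9.2959;  PNT prediction ≈ 9.6375.

π(521) = 98 and π(7120) = 911, so π(7120)/π(521) ≈ 9.2959. The PNT-predicted ratio is (7120/ln(7120)) / (521/ln(521)) ≈ 9.6375. The two agree to within a few percent, as expected.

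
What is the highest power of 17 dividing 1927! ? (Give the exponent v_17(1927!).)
v_17(1927!) = 119

Legendre's formula: v_p(n!) = Σ_{k ≥ 1} ⌊n / p^k⌋. For p = 17, n = 1927, the terms are:
  ⌊1927/17^1⌋ = ⌊1927/17⌋ = 113
  ⌊1927/17^2⌋ = ⌊1927/289⌋ = 6
(the next term ⌊1927/17^3⌋ = 0, terminating the sum). Summing: v_17(1927!) = 113 + 6 = 119.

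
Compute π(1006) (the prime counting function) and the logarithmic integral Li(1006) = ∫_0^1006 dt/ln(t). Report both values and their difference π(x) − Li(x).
π(1006) = 168;  Li(1006) ≈ 178.48;  π(x) − Li(x) ≈ -10.48.

Direct count of primes ≤ 1006 gives π(1006) = 168. Numerical evaluation of the logarithmic integral gives Li(1006) ≈ 178.48. The difference π(x) − Li(x) ≈ -10.48 is typically negative for small/moderate x (Li(x) overestimates), though Littlewood's theorem shows this sign changes infinitely often.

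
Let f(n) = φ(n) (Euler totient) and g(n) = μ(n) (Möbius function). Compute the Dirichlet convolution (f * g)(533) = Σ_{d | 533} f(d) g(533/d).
(φ * μ)(533) = 429

Divisors of 533: [1, 13, 41, 533]. For each d | 533:
  d = 1: φ(1) · μ(533/1) = 1 · 1 = 1
  d = 13: φ(13) · μ(533/13) = 12 · -1 = -12
  d = 41: φ(41) · μ(533/41) = 40 · -1 = -40
  d = 533: φ(533) · μ(533/533) = 480 · 1 = 480
Summing: (φ * μ)(533) = 1 + -12 + -40 + 480 = 429.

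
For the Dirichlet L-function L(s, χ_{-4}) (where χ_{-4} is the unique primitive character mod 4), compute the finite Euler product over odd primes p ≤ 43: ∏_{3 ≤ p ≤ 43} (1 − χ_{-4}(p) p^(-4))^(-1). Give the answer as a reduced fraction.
∏ = 86895436242675250318069981336761703653427013/87866829265048200003921257481906011724840960

The odd primes p ≤ 43 are [3, 5, 7, 11, 13, 17, 19, 23, 29, 31, 37, 41, 43]. For each, χ(p) = 1 if p ≡ 1 mod 4, χ(p) = −1 if p ≡ 3 mod 4. Taking (1 − χ(p)/p^4)^(-1) = p^4/(p^4 − χ(p)): (1 − (-1)/3^4)^(-1) · (1 − (1)/5^4)^(-1) · (1 − (-1)/7^4)^(-1) · (1 − (-1)/11^4)^(-1) · (1 − (1)/13^4)^(-1) · (1 − (1)/17^4)^(-1) · (1 − (-1)/19^4)^(-1) · (1 − (-1)/23^4)^(-1) · (1 − (1)/29^4)^(-1) · (1 − (-1)/31^4)^(-1) · (1 − (1)/37^4)^(-1) · (1 − (1)/41^4)^(-1) · (1 − (-1)/43^4)^(-1) = 86895436242675250318069981336761703653427013/87866829265048200003921257481906011724840960.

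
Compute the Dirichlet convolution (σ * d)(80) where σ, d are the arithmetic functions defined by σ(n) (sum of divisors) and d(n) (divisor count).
(σ * d)(80) = 792

Divisors of 80: [1, 2, 4, 5, 8, 10, 16, 20, 40, 80]. For each d | 80:
  d = 1: σ(1) · d(80/1) = 1 · 10 = 10
  d = 2: σ(2) · d(80/2) = 3 · 8 = 24
  d = 4: σ(4) · d(80/4) = 7 · 6 = 42
  d = 5: σ(5) · d(80/5) = 6 · 5 = 30
  d = 8: σ(8) · d(80/8) = 15 · 4 = 60
  d = 10: σ(10) · d(80/10) = 18 · 4 = 72
  d = 16: σ(16) · d(80/16) = 31 · 2 = 62
  d = 20: σ(20) · d(80/20) = 42 · 3 = 126
  d = 40: σ(40) · d(80/40) = 90 · 2 = 180
  d = 80: σ(80) · d(80/80) = 186 · 1 = 186
Summing: (σ * d)(80) = 10 + 24 + 42 + 30 + 60 + 72 + 62 + 126 + 180 + 186 = 792.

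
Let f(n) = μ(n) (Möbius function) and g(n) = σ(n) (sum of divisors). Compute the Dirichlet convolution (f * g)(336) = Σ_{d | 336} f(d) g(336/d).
(μ * σ)(336) = 336

Divisors of 336: [1, 2, 3, 4, 6, 7, 8, 12, 14, 16, 21, 24, 28, 42, 48, 56, 84, 112, 168, 336]. For each d | 336:
  d = 1: μ(1) · σ(336/1) = 1 · 992 = 992
  d = 2: μ(2) · σ(336/2) = -1 · 480 = -480
  d = 3: μ(3) · σ(336/3) = -1 · 248 = -248
  d = 4: μ(4) · σ(336/4) = 0 · 224 = 0
  d = 6: μ(6) · σ(336/6) = 1 · 120 = 120
  d = 7: μ(7) · σ(336/7) = -1 · 124 = -124
  d = 8: μ(8) · σ(336/8) = 0 · 96 = 0
  d = 12: μ(12) · σ(336/12) = 0 · 56 = 0
  d = 14: μ(14) · σ(336/14) = 1 · 60 = 60
  d = 16: μ(16) · σ(336/16) = 0 · 32 = 0
  d = 21: μ(21) · σ(336/21) = 1 · 31 = 31
  d = 24: μ(24) · σ(336/24) = 0 · 24 = 0
  d = 28: μ(28) · σ(336/28) = 0 · 28 = 0
  d = 42: μ(42) · σ(336/42) = -1 · 15 = -15
  d = 48: μ(48) · σ(336/48) = 0 · 8 = 0
  d = 56: μ(56) · σ(336/56) = 0 · 12 = 0
  d = 84: μ(84) · σ(336/84) = 0 · 7 = 0
  d = 112: μ(112) · σ(336/112) = 0 · 4 = 0
  d = 168: μ(168) · σ(336/168) = 0 · 3 = 0
  d = 336: μ(336) · σ(336/336) = 0 · 1 = 0
Summing: (μ * σ)(336) = 992 + -480 + -248 + 0 + 120 + -124 + 0 + 0 + 60 + 0 + 31 + 0 + 0 + -15 + 0 + 0 + 0 + 0 + 0 + 0 = 336.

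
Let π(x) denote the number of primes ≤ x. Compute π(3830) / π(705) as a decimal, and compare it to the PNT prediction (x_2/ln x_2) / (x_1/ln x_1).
π(3830)/π(705) = 531/126 ≈ 4.2143;  PNT prediction ≈ 4.3182.

π(705) = 126 and π(3830) = 531, so π(3830)/π(705) ≈ 4.2143. The PNT-predicted ratio is (3830/ln(3830)) / (705/ln(705)) ≈ 4.3182. The two agree to within a few percent, as expected.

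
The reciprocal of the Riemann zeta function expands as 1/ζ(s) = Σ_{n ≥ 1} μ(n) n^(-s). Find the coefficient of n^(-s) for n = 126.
μ(126) = 0

Factor n = 126 = 2 · 3^2 · 7. μ(n) = 0 if any exponent ≥ 2 (not squarefree); otherwise μ(n) = (−1)^{ω(n)} where ω(n) is the number of distinct prime factors. Applying: μ(126) = 0.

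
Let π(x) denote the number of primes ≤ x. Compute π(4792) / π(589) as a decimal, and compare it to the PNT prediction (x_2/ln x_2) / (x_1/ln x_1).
π(4792)/π(589) = 644/107 ≈ 6.0187;  PNT prediction ≈ 6.1234.

π(589) = 107 and π(4792) = 644, so π(4792)/π(589) ≈ 6.0187. The PNT-predicted ratio is (4792/ln(4792)) / (589/ln(589)) ≈ 6.1234. The two agree to within a few percent, as expected.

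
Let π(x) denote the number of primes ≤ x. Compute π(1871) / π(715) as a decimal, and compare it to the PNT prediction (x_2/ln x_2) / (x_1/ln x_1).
π(1871)/π(715) = 286/127 ≈ 2.2520;  PNT prediction ≈ 2.2827.

π(715) = 127 and π(1871) = 286, so π(1871)/π(715) ≈ 2.2520. The PNT-predicted ratio is (1871/ln(1871)) / (715/ln(715)) ≈ 2.2827. The two agree to within a few percent, as expected.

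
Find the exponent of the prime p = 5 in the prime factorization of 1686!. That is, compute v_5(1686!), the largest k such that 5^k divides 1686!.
v_5(1686!) = 419

Legendre's formula: v_p(n!) = Σ_{k ≥ 1} ⌊n / p^k⌋. For p = 5, n = 1686, the terms are:
  ⌊1686/5^1⌋ = ⌊1686/5⌋ = 337
  ⌊1686/5^2⌋ = ⌊1686/25⌋ = 67
  ⌊1686/5^3⌋ = ⌊1686/125⌋ = 13
  ⌊1686/5^4⌋ = ⌊1686/625⌋ = 2
(the next term ⌊1686/5^5⌋ = 0, terminating the sum). Summing: v_5(1686!) = 337 + 67 + 13 + 2 = 419.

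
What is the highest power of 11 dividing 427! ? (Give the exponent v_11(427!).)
v_11(427!) = 41

Legendre's formula: v_p(n!) = Σ_{k ≥ 1} ⌊n / p^k⌋. For p = 11, n = 427, the terms are:
  ⌊427/11^1⌋ = ⌊427/11⌋ = 38
  ⌊427/11^2⌋ = ⌊427/121⌋ = 3
(the next term ⌊427/11^3⌋ = 0, terminating the sum). Summing: v_11(427!) = 38 + 3 = 41.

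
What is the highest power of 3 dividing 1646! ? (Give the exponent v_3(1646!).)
v_3(1646!) = 818

Legendre's formula: v_p(n!) = Σ_{k ≥ 1} ⌊n / p^k⌋. For p = 3, n = 1646, the terms are:
  ⌊1646/3^1⌋ = ⌊1646/3⌋ = 548
  ⌊1646/3^2⌋ = ⌊1646/9⌋ = 182
  ⌊1646/3^3⌋ = ⌊1646/27⌋ = 60
  ⌊1646/3^4⌋ = ⌊1646/81⌋ = 20
  ⌊1646/3^5⌋ = ⌊1646/243⌋ = 6
  ⌊1646/3^6⌋ = ⌊1646/729⌋ = 2
(the next term ⌊1646/3^7⌋ = 0, terminating the sum). Summing: v_3(1646!) = 548 + 182 + 60 + 20 + 6 + 2 = 818.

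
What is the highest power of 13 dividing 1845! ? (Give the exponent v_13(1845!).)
v_13(1845!) = 151

Legendre's formula: v_p(n!) = Σ_{k ≥ 1} ⌊n / p^k⌋. For p = 13, n = 1845, the terms are:
  ⌊1845/13^1⌋ = ⌊1845/13⌋ = 141
  ⌊1845/13^2⌋ = ⌊1845/169⌋ = 10
(the next term ⌊1845/13^3⌋ = 0, terminating the sum). Summing: v_13(1845!) = 141 + 10 = 151.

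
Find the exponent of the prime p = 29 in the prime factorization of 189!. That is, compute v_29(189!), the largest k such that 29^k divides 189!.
v_29(189!) = 6

Legendre's formula: v_p(n!) = Σ_{k ≥ 1} ⌊n / p^k⌋. For p = 29, n = 189, the terms are:
  ⌊189/29^1⌋ = ⌊189/29⌋ = 6
(the next term ⌊189/29^2⌋ = 0, terminating the sum). Summing: v_29(189!) = 6 = 6.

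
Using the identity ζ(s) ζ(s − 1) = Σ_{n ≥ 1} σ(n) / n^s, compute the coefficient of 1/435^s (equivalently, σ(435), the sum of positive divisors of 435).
σ(435) = 720

In the product (Σ m^0/m^s)(Σ k / k^s) = Σ (Σ_{d | n} d) / n^s, the coefficient of 1/n^s is σ(n) = Σ_{d | n} d. For n = 435, divisors are [1, 3, 5, 15, 29, 87, 145, 435]; summing: σ(435) = 720.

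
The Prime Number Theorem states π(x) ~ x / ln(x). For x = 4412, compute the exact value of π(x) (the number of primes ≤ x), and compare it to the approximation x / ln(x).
π(4412) = 600;  x/ln(x) ≈ 525.73;  relative error ≈ 12.38%.

Directly count primes up to 4412: π(4412) = 600. The PNT approximation gives 4412/ln(4412) ≈ 4412/8.39208 ≈ 525.73. Relative error (π(x) − x/ln(x)) / π(x) ≈ 12.38%; the approximation is known to undercount slightly (Li(x) is a better estimate).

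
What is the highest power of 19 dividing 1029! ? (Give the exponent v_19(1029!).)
v_19(1029!) = 56

Legendre's formula: v_p(n!) = Σ_{k ≥ 1} ⌊n / p^k⌋. For p = 19, n = 1029, the terms are:
  ⌊1029/19^1⌋ = ⌊1029/19⌋ = 54
  ⌊1029/19^2⌋ = ⌊1029/361⌋ = 2
(the next term ⌊1029/19^3⌋ = 0, terminating the sum). Summing: v_19(1029!) = 54 + 2 = 56.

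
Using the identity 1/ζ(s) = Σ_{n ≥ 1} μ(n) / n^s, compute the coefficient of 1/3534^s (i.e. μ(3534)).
μ(3534) = 1

Factor n = 3534 = 2 · 3 · 19 · 31. μ(n) = 0 if any exponent ≥ 2 (not squarefree); otherwise μ(n) = (−1)^{ω(n)} where ω(n) is the number of distinct prime factors. Applying: μ(3534) = 1.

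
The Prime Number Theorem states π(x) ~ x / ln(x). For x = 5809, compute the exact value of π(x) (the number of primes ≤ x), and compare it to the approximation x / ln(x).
π(5809) = 762;  x/ln(x) ≈ 670.23;  relative error ≈ 12.04%.

Directly count primes up to 5809: π(5809) = 762. The PNT approximation gives 5809/ln(5809) ≈ 5809/8.66716 ≈ 670.23. Relative error (π(x) − x/ln(x)) / π(x) ≈ 12.04%; the approximation is known to undercount slightly (Li(x) is a better estimate).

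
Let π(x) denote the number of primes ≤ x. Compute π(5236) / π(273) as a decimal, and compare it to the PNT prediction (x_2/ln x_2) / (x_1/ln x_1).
π(5236)/π(273) = 696/58 ≈ 12.0000;  PNT prediction ≈ 12.5637.

π(273) = 58 and π(5236) = 696, so π(5236)/π(273) ≈ 12.0000. The PNT-predicted ratio is (5236/ln(5236)) / (273/ln(273)) ≈ 12.5637. The two agree to within a few percent, as expected.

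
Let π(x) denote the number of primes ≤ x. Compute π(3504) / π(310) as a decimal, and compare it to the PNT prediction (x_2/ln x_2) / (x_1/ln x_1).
π(3504)/π(310) = 489/63 ≈ 7.7619;  PNT prediction ≈ 7.9447.

π(310) = 63 and π(3504) = 489, so π(3504)/π(310) ≈ 7.7619. The PNT-predicted ratio is (3504/ln(3504)) / (310/ln(310)) ≈ 7.9447. The two agree to within a few percent, as expected.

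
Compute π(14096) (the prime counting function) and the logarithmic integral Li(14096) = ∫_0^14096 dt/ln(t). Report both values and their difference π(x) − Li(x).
π(14096) = 1662;  Li(14096) ≈ 1682.31;  π(x) − Li(x) ≈ -20.31.

Direct count of primes ≤ 14096 gives π(14096) = 1662. Numerical evaluation of the logarithmic integral gives Li(14096) ≈ 1682.31. The difference π(x) − Li(x) ≈ -20.31 is typically negative for small/moderate x (Li(x) overestimates), though Littlewood's theorem shows this sign changes infinitely often.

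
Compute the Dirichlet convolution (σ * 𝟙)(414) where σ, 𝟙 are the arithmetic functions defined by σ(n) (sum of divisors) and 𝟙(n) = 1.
(σ * 𝟙)(414) = 1800

Divisors of 414: [1, 2, 3, 6, 9, 18, 23, 46, 69, 138, 207, 414]. For each d | 414:
  d = 1: σ(1) · 𝟙(414/1) = 1 · 1 = 1
  d = 2: σ(2) · 𝟙(414/2) = 3 · 1 = 3
  d = 3: σ(3) · 𝟙(414/3) = 4 · 1 = 4
  d = 6: σ(6) · 𝟙(414/6) = 12 · 1 = 12
  d = 9: σ(9) · 𝟙(414/9) = 13 · 1 = 13
  d = 18: σ(18) · 𝟙(414/18) = 39 · 1 = 39
  d = 23: σ(23) · 𝟙(414/23) = 24 · 1 = 24
  d = 46: σ(46) · 𝟙(414/46) = 72 · 1 = 72
  d = 69: σ(69) · 𝟙(414/69) = 96 · 1 = 96
  d = 138: σ(138) · 𝟙(414/138) = 288 · 1 = 288
  d = 207: σ(207) · 𝟙(414/207) = 312 · 1 = 312
  d = 414: σ(414) · 𝟙(414/414) = 936 · 1 = 936
Summing: (σ * 𝟙)(414) = 1 + 3 + 4 + 12 + 13 + 39 + 24 + 72 + 96 + 288 + 312 + 936 = 1800.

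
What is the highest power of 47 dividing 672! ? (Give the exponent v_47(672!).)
v_47(672!) = 14

Legendre's formula: v_p(n!) = Σ_{k ≥ 1} ⌊n / p^k⌋. For p = 47, n = 672, the terms are:
  ⌊672/47^1⌋ = ⌊672/47⌋ = 14
(the next term ⌊672/47^2⌋ = 0, terminating the sum). Summing: v_47(672!) = 14 = 14.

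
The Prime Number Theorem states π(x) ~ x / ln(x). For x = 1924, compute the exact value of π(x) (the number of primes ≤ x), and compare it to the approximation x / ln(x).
π(1924) = 293;  x/ln(x) ≈ 254.42;  relative error ≈ 13.17%.

Directly count primes up to 1924: π(1924) = 293. The PNT approximation gives 1924/ln(1924) ≈ 1924/7.56216 ≈ 254.42. Relative error (π(x) − x/ln(x)) / π(x) ≈ 13.17%; the approximation is known to undercount slightly (Li(x) is a better estimate).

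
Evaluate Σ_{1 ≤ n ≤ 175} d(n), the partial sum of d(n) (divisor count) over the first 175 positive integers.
Σ_{n ≤ 175} d(n) = 933

Compute d(n) for each 1 ≤ n ≤ 175: d(1) = 1, d(2) = 2, d(3) = 2, d(4) = 3, d(5) = 2, d(6) = 4, d(7) = 2, d(8) = 4, d(9) = 3, d(10) = 4, d(11) = 2, d(12) = 6, d(13) = 2, d(14) = 4, d(15) = 4, d(16) = 5, d(17) = 2, d(18) = 6, d(19) = 2, d(20) = 6, d(21) = 4, d(22) = 4, d(23) = 2, d(24) = 8, d(25) = 3, d(26) = 4, d(27) = 4, d(28) = 6, d(29) = 2, d(30) = 8, d(31) = 2, d(32) = 6, d(33) = 4, d(34) = 4, d(35) = 4, d(36) = 9, d(37) = 2, d(38) = 4, d(39) = 4, d(40) = 8, d(41) = 2, d(42) = 8, d(43) = 2, d(44) = 6, d(45) = 6, d(46) = 4, d(47) = 2, d(48) = 10, d(49) = 3, d(50) = 6, d(51) = 4, d(52) = 6, d(53) = 2, d(54) = 8, d(55) = 4, d(56) = 8, d(57) = 4, d(58) = 4, d(59) = 2, d(60) = 12, d(61) = 2, d(62) = 4, d(63) = 6, d(64) = 7, d(65) = 4, d(66) = 8, d(67) = 2, d(68) = 6, d(69) = 4, d(70) = 8, d(71) = 2, d(72) = 12, d(73) = 2, d(74) = 4, d(75) = 6, d(76) = 6, d(77) = 4, d(78) = 8, d(79) = 2, d(80) = 10, d(81) = 5, d(82) = 4, d(83) = 2, d(84) = 12, d(85) = 4, d(86) = 4, d(87) = 4, d(88) = 8, d(89) = 2, d(90) = 12, d(91) = 4, d(92) = 6, d(93) = 4, d(94) = 4, d(95) = 4, d(96) = 12, d(97) = 2, d(98) = 6, d(99) = 6, d(100) = 9, d(101) = 2, d(102) = 8, d(103) = 2, d(104) = 8, d(105) = 8, d(106) = 4, d(107) = 2, d(108) = 12, d(109) = 2, d(110) = 8, d(111) = 4, d(112) = 10, d(113) = 2, d(114) = 8, d(115) = 4, d(116) = 6, d(117) = 6, d(118) = 4, d(119) = 4, d(120) = 16, d(121) = 3, d(122) = 4, d(123) = 4, d(124) = 6, d(125) = 4, d(126) = 12, d(127) = 2, d(128) = 8, d(129) = 4, d(130) = 8, d(131) = 2, d(132) = 12, d(133) = 4, d(134) = 4, d(135) = 8, d(136) = 8, d(137) = 2, d(138) = 8, d(139) = 2, d(140) = 12, d(141) = 4, d(142) = 4, d(143) = 4, d(144) = 15, d(145) = 4, d(146) = 4, d(147) = 6, d(148) = 6, d(149) = 2, d(150) = 12, d(151) = 2, d(152) = 8, d(153) = 6, d(154) = 8, d(155) = 4, d(156) = 12, d(157) = 2, d(158) = 4, d(159) = 4, d(160) = 12, d(161) = 4, d(162) = 10, d(163) = 2, d(164) = 6, d(165) = 8, d(166) = 4, d(167) = 2, d(168) = 16, d(169) = 3, d(170) = 8, d(171) = 6, d(172) = 6, d(173) = 2, d(174) = 8, d(175) = 6. Summing all 175 values: 933. (Dirichlet's divisor formula: Σ_{n ≤ x} d(n) = x ln(x) + (2γ − 1) x + O(√x). For x = 175, the asymptotic estimate is ≈ 930.86.)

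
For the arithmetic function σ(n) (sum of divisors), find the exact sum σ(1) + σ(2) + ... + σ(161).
Σ_{n ≤ 161} σ(n) = 21346

Compute σ(n) for each 1 ≤ n ≤ 161: σ(1) = 1, σ(2) = 3, σ(3) = 4, σ(4) = 7, σ(5) = 6, σ(6) = 12, σ(7) = 8, σ(8) = 15, σ(9) = 13, σ(10) = 18, σ(11) = 12, σ(12) = 28, σ(13) = 14, σ(14) = 24, σ(15) = 24, σ(16) = 31, σ(17) = 18, σ(18) = 39, σ(19) = 20, σ(20) = 42, σ(21) = 32, σ(22) = 36, σ(23) = 24, σ(24) = 60, σ(25) = 31, σ(26) = 42, σ(27) = 40, σ(28) = 56, σ(29) = 30, σ(30) = 72, σ(31) = 32, σ(32) = 63, σ(33) = 48, σ(34) = 54, σ(35) = 48, σ(36) = 91, σ(37) = 38, σ(38) = 60, σ(39) = 56, σ(40) = 90, σ(41) = 42, σ(42) = 96, σ(43) = 44, σ(44) = 84, σ(45) = 78, σ(46) = 72, σ(47) = 48, σ(48) = 124, σ(49) = 57, σ(50) = 93, σ(51) = 72, σ(52) = 98, σ(53) = 54, σ(54) = 120, σ(55) = 72, σ(56) = 120, σ(57) = 80, σ(58) = 90, σ(59) = 60, σ(60) = 168, σ(61) = 62, σ(62) = 96, σ(63) = 104, σ(64) = 127, σ(65) = 84, σ(66) = 144, σ(67) = 68, σ(68) = 126, σ(69) = 96, σ(70) = 144, σ(71) = 72, σ(72) = 195, σ(73) = 74, σ(74) = 114, σ(75) = 124, σ(76) = 140, σ(77) = 96, σ(78) = 168, σ(79) = 80, σ(80) = 186, σ(81) = 121, σ(82) = 126, σ(83) = 84, σ(84) = 224, σ(85) = 108, σ(86) = 132, σ(87) = 120, σ(88) = 180, σ(89) = 90, σ(90) = 234, σ(91) = 112, σ(92) = 168, σ(93) = 128, σ(94) = 144, σ(95) = 120, σ(96) = 252, σ(97) = 98, σ(98) = 171, σ(99) = 156, σ(100) = 217, σ(101) = 102, σ(102) = 216, σ(103) = 104, σ(104) = 210, σ(105) = 192, σ(106) = 162, σ(107) = 108, σ(108) = 280, σ(109) = 110, σ(110) = 216, σ(111) = 152, σ(112) = 248, σ(113) = 114, σ(114) = 240, σ(115) = 144, σ(116) = 210, σ(117) = 182, σ(118) = 180, σ(119) = 144, σ(120) = 360, σ(121) = 133, σ(122) = 186, σ(123) = 168, σ(124) = 224, σ(125) = 156, σ(126) = 312, σ(127) = 128, σ(128) = 255, σ(129) = 176, σ(130) = 252, σ(131) = 132, σ(132) = 336, σ(133) = 160, σ(134) = 204, σ(135) = 240, σ(136) = 270, σ(137) = 138, σ(138) = 288, σ(139) = 140, σ(140) = 336, σ(141) = 192, σ(142) = 216, σ(143) = 168, σ(144) = 403, σ(145) = 180, σ(146) = 222, σ(147) = 228, σ(148) = 266, σ(149) = 150, σ(150) = 372, σ(151) = 152, σ(152) = 300, σ(153) = 234, σ(154) = 288, σ(155) = 192, σ(156) = 392, σ(157) = 158, σ(158) = 240, σ(159) = 216, σ(160) = 378, σ(161) = 192. Summing all 161 values: 21346. (Average order: Σ_{n ≤ x} σ(n) ~ (π²/12) x². For x = 161, (π²/12)·161² ≈ 21319.17.)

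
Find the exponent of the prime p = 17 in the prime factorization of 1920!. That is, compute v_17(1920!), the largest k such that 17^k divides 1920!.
v_17(1920!) = 118

Legendre's formula: v_p(n!) = Σ_{k ≥ 1} ⌊n / p^k⌋. For p = 17, n = 1920, the terms are:
  ⌊1920/17^1⌋ = ⌊1920/17⌋ = 112
  ⌊1920/17^2⌋ = ⌊1920/289⌋ = 6
(the next term ⌊1920/17^3⌋ = 0, terminating the sum). Summing: v_17(1920!) = 112 + 6 = 118.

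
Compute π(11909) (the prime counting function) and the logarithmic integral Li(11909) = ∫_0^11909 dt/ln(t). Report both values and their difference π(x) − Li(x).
π(11909) = 1427;  Li(11909) ≈ 1451.41;  π(x) − Li(x) ≈ -24.41.

Direct count of primes ≤ 11909 gives π(11909) = 1427. Numerical evaluation of the logarithmic integral gives Li(11909) ≈ 1451.41. The difference π(x) − Li(x) ≈ -24.41 is typically negative for small/moderate x (Li(x) overestimates), though Littlewood's theorem shows this sign changes infinitely often.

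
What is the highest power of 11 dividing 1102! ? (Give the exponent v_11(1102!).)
v_11(1102!) = 109

Legendre's formula: v_p(n!) = Σ_{k ≥ 1} ⌊n / p^k⌋. For p = 11, n = 1102, the terms are:
  ⌊1102/11^1⌋ = ⌊1102/11⌋ = 100
  ⌊1102/11^2⌋ = ⌊1102/121⌋ = 9
(the next term ⌊1102/11^3⌋ = 0, terminating the sum). Summing: v_11(1102!) = 100 + 9 = 109.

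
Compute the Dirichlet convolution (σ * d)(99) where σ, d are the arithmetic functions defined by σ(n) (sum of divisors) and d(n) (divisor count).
(σ * d)(99) = 336

Divisors of 99: [1, 3, 9, 11, 33, 99]. For each d | 99:
  d = 1: σ(1) · d(99/1) = 1 · 6 = 6
  d = 3: σ(3) · d(99/3) = 4 · 4 = 16
  d = 9: σ(9) · d(99/9) = 13 · 2 = 26
  d = 11: σ(11) · d(99/11) = 12 · 3 = 36
  d = 33: σ(33) · d(99/33) = 48 · 2 = 96
  d = 99: σ(99) · d(99/99) = 156 · 1 = 156
Summing: (σ * d)(99) = 6 + 16 + 26 + 36 + 96 + 156 = 336.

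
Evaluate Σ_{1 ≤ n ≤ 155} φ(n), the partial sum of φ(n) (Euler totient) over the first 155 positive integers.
Σ_{n ≤ 155} φ(n) = 7356

Compute φ(n) for each 1 ≤ n ≤ 155: φ(1) = 1, φ(2) = 1, φ(3) = 2, φ(4) = 2, φ(5) = 4, φ(6) = 2, φ(7) = 6, φ(8) = 4, φ(9) = 6, φ(10) = 4, φ(11) = 10, φ(12) = 4, φ(13) = 12, φ(14) = 6, φ(15) = 8, φ(16) = 8, φ(17) = 16, φ(18) = 6, φ(19) = 18, φ(20) = 8, φ(21) = 12, φ(22) = 10, φ(23) = 22, φ(24) = 8, φ(25) = 20, φ(26) = 12, φ(27) = 18, φ(28) = 12, φ(29) = 28, φ(30) = 8, φ(31) = 30, φ(32) = 16, φ(33) = 20, φ(34) = 16, φ(35) = 24, φ(36) = 12, φ(37) = 36, φ(38) = 18, φ(39) = 24, φ(40) = 16, φ(41) = 40, φ(42) = 12, φ(43) = 42, φ(44) = 20, φ(45) = 24, φ(46) = 22, φ(47) = 46, φ(48) = 16, φ(49) = 42, φ(50) = 20, φ(51) = 32, φ(52) = 24, φ(53) = 52, φ(54) = 18, φ(55) = 40, φ(56) = 24, φ(57) = 36, φ(58) = 28, φ(59) = 58, φ(60) = 16, φ(61) = 60, φ(62) = 30, φ(63) = 36, φ(64) = 32, φ(65) = 48, φ(66) = 20, φ(67) = 66, φ(68) = 32, φ(69) = 44, φ(70) = 24, φ(71) = 70, φ(72) = 24, φ(73) = 72, φ(74) = 36, φ(75) = 40, φ(76) = 36, φ(77) = 60, φ(78) = 24, φ(79) = 78, φ(80) = 32, φ(81) = 54, φ(82) = 40, φ(83) = 82, φ(84) = 24, φ(85) = 64, φ(86) = 42, φ(87) = 56, φ(88) = 40, φ(89) = 88, φ(90) = 24, φ(91) = 72, φ(92) = 44, φ(93) = 60, φ(94) = 46, φ(95) = 72, φ(96) = 32, φ(97) = 96, φ(98) = 42, φ(99) = 60, φ(100) = 40, φ(101) = 100, φ(102) = 32, φ(103) = 102, φ(104) = 48, φ(105) = 48, φ(106) = 52, φ(107) = 106, φ(108) = 36, φ(109) = 108, φ(110) = 40, φ(111) = 72, φ(112) = 48, φ(113) = 112, φ(114) = 36, φ(115) = 88, φ(116) = 56, φ(117) = 72, φ(118) = 58, φ(119) = 96, φ(120) = 32, φ(121) = 110, φ(122) = 60, φ(123) = 80, φ(124) = 60, φ(125) = 100, φ(126) = 36, φ(127) = 126, φ(128) = 64, φ(129) = 84, φ(130) = 48, φ(131) = 130, φ(132) = 40, φ(133) = 108, φ(134) = 66, φ(135) = 72, φ(136) = 64, φ(137) = 136, φ(138) = 44, φ(139) = 138, φ(140) = 48, φ(141) = 92, φ(142) = 70, φ(143) = 120, φ(144) = 48, φ(145) = 112, φ(146) = 72, φ(147) = 84, φ(148) = 72, φ(149) = 148, φ(150) = 40, φ(151) = 150, φ(152) = 72, φ(153) = 96, φ(154) = 60, φ(155) = 120. Summing all 155 values: 7356. (Average order: Σ_{n ≤ x} φ(n) ~ (3/π²) x². For x = 155, (3/π²)·155² ≈ 7302.72.)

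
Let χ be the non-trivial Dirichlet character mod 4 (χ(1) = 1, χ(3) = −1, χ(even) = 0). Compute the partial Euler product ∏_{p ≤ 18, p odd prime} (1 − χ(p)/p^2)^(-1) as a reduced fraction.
∏ = 41368327/44974080

The odd primes p ≤ 18 are [3, 5, 7, 11, 13, 17]. For each, χ(p) = 1 if p ≡ 1 mod 4, χ(p) = −1 if p ≡ 3 mod 4. Taking (1 − χ(p)/p^2)^(-1) = p^2/(p^2 − χ(p)): (1 − (-1)/3^2)^(-1) · (1 − (1)/5^2)^(-1) · (1 − (-1)/7^2)^(-1) · (1 − (-1)/11^2)^(-1) · (1 − (1)/13^2)^(-1) · (1 − (1)/17^2)^(-1) = 41368327/44974080.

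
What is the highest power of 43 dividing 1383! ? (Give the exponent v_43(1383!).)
v_43(1383!) = 32

Legendre's formula: v_p(n!) = Σ_{k ≥ 1} ⌊n / p^k⌋. For p = 43, n = 1383, the terms are:
  ⌊1383/43^1⌋ = ⌊1383/43⌋ = 32
(the next term ⌊1383/43^2⌋ = 0, terminating the sum). Summing: v_43(1383!) = 32 = 32.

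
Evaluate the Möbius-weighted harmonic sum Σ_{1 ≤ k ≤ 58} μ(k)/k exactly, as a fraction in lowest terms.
Σ μ(k)/k = 540928002430567981/16294579238595022365

Values of μ(k) for 1 ≤ k ≤ 58: μ(1) = 1, μ(2) = -1, μ(3) = -1, μ(5) = -1, μ(6) = 1, μ(7) = -1, μ(10) = 1, μ(11) = -1, μ(13) = -1, μ(14) = 1, μ(15) = 1, μ(17) = -1, μ(19) = -1, μ(21) = 1, μ(22) = 1, μ(23) = -1, μ(26) = 1, μ(29) = -1, μ(30) = -1, μ(31) = -1, μ(33) = 1, μ(34) = 1, μ(35) = 1, μ(37) = -1, μ(38) = 1, μ(39) = 1, μ(41) = -1, μ(42) = -1, μ(43) = -1, μ(46) = 1, μ(47) = -1, μ(51) = 1, μ(53) = -1, μ(55) = 1, μ(57) = 1, μ(58) = 1, with μ = 0 on non-squarefree integers. Summing μ(k)/k for k where μ(k) ≠ 0 gives 540928002430567981/16294579238595022365 ≈ 0.0332. (PNT ⟺ this sum → 0 as n → ∞.)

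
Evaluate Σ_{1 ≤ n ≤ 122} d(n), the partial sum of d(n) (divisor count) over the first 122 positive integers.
Σ_{n ≤ 122} d(n) = 609

Compute d(n) for each 1 ≤ n ≤ 122: d(1) = 1, d(2) = 2, d(3) = 2, d(4) = 3, d(5) = 2, d(6) = 4, d(7) = 2, d(8) = 4, d(9) = 3, d(10) = 4, d(11) = 2, d(12) = 6, d(13) = 2, d(14) = 4, d(15) = 4, d(16) = 5, d(17) = 2, d(18) = 6, d(19) = 2, d(20) = 6, d(21) = 4, d(22) = 4, d(23) = 2, d(24) = 8, d(25) = 3, d(26) = 4, d(27) = 4, d(28) = 6, d(29) = 2, d(30) = 8, d(31) = 2, d(32) = 6, d(33) = 4, d(34) = 4, d(35) = 4, d(36) = 9, d(37) = 2, d(38) = 4, d(39) = 4, d(40) = 8, d(41) = 2, d(42) = 8, d(43) = 2, d(44) = 6, d(45) = 6, d(46) = 4, d(47) = 2, d(48) = 10, d(49) = 3, d(50) = 6, d(51) = 4, d(52) = 6, d(53) = 2, d(54) = 8, d(55) = 4, d(56) = 8, d(57) = 4, d(58) = 4, d(59) = 2, d(60) = 12, d(61) = 2, d(62) = 4, d(63) = 6, d(64) = 7, d(65) = 4, d(66) = 8, d(67) = 2, d(68) = 6, d(69) = 4, d(70) = 8, d(71) = 2, d(72) = 12, d(73) = 2, d(74) = 4, d(75) = 6, d(76) = 6, d(77) = 4, d(78) = 8, d(79) = 2, d(80) = 10, d(81) = 5, d(82) = 4, d(83) = 2, d(84) = 12, d(85) = 4, d(86) = 4, d(87) = 4, d(88) = 8, d(89) = 2, d(90) = 12, d(91) = 4, d(92) = 6, d(93) = 4, d(94) = 4, d(95) = 4, d(96) = 12, d(97) = 2, d(98) = 6, d(99) = 6, d(100) = 9, d(101) = 2, d(102) = 8, d(103) = 2, d(104) = 8, d(105) = 8, d(106) = 4, d(107) = 2, d(108) = 12, d(109) = 2, d(110) = 8, d(111) = 4, d(112) = 10, d(113) = 2, d(114) = 8, d(115) = 4, d(116) = 6, d(117) = 6, d(118) = 4, d(119) = 4, d(120) = 16, d(121) = 3, d(122) = 4. Summing all 122 values: 609. (Dirichlet's divisor formula: Σ_{n ≤ x} d(n) = x ln(x) + (2γ − 1) x + O(√x). For x = 122, the asymptotic estimate is ≈ 604.93.)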